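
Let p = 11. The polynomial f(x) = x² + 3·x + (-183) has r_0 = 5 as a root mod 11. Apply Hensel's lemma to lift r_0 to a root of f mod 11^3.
r_2 = 621 (mod 1331)

Hensel: r_{i+1} = r_i − f(r_i)·(f′(r_i))^{-1} mod 11^{i+2}, f′(x) = 2x + 3. Iterate:
  r_0 = 5 (mod 11)
  r_1 = 16 (mod 121)
  r_2 = 621 (mod 1331)
Final: r = 621 satisfies f(r) ≡ 0 mod 11^3.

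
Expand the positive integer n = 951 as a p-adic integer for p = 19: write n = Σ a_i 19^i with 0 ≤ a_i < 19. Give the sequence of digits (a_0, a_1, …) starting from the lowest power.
(a_0, a_1, …) = (1, 12, 2)

Repeated division by 19 gives the digits low-to-high: 951 = 1 + 12·19^1 + 2·19^2. Digit sequence: (1, 12, 2).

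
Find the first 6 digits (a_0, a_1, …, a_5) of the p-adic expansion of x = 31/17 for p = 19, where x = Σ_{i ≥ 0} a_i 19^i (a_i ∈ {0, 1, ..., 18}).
(a_0, …, a_5) = (13, 5, 12, 15, 7, 13)

v_19(31/17) = 0 (numerator and denominator both coprime to 19), so x ∈ ℤ_19^×. Compute digits iteratively via a_i = x_i mod 19, x_{i+1} = (x_i − a_i)/19, with x_0 = x:
  x_0 = 31/17;  a_0 = 13;  x_1 = (x_0 − 13)/19 = -10/17
  x_1 = -10/17;  a_1 = 5;  x_2 = (x_1 − 5)/19 = -5/17
  x_2 = -5/17;  a_2 = 12;  x_3 = (x_2 − 12)/19 = -11/17
  x_3 = -11/17;  a_3 = 15;  x_4 = (x_3 − 15)/19 = -14/17
  x_4 = -14/17;  a_4 = 7;  x_5 = (x_4 − 7)/19 = -7/17
  x_5 = -7/17;  a_5 = 13;  x_6 = (x_5 − 13)/19 = -12/17
Digits: (13, 5, 12, 15, 7, 13).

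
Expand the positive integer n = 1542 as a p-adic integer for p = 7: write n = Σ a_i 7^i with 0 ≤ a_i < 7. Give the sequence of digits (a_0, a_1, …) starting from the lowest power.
(a_0, a_1, …) = (2, 3, 3, 4)

Repeated division by 7 gives the digits low-to-high: 1542 = 2 + 3·7^1 + 3·7^2 + 4·7^3. Digit sequence: (2, 3, 3, 4).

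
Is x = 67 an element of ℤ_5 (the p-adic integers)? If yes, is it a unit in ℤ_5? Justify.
x ∈ ℤ_5^× (unit); v_5(x) = 0

ℤ_5 = {x ∈ ℚ_5 : v_5(x) ≥ 0} and ℤ_5^× = {x ∈ ℤ_5 : v_5(x) = 0}. Here v_5(67) = v_5(num) − v_5(den) = 0; compare against these criteria.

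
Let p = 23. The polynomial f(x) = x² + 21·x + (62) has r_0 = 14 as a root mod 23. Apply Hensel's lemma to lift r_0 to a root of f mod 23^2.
r_1 = 359 (mod 529)

Hensel: r_{i+1} = r_i − f(r_i)·(f′(r_i))^{-1} mod 23^{i+2}, f′(x) = 2x + 21. Iterate:
  r_0 = 14 (mod 23)
  r_1 = 359 (mod 529)
Final: r = 359 satisfies f(r) ≡ 0 mod 23^2.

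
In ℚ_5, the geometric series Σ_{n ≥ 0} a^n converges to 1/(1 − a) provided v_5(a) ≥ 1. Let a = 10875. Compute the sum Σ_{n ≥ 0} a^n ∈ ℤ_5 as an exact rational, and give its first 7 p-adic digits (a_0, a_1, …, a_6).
Σ a^n = 1/(1 − a) = -1/10874;  first 7 digits = (1, 0, 0, 2, 2, 3, 4)

v_5(a) = 3 ≥ 1, so the series converges in ℤ_5 to 1/(1 − a) = 1/(1 − 10875) = -1/10874. Expand this rational in ℤ_5: compute digits iteratively via d_i = x_i mod 5, x_{i+1} = (x_i − d_i)/5. The first 7 digits are (1, 0, 0, 2, 2, 3, 4).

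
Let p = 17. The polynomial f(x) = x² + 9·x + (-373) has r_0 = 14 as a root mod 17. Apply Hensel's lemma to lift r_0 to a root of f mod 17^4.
r_3 = 34133 (mod 83521)

Hensel: r_{i+1} = r_i − f(r_i)·(f′(r_i))^{-1} mod 17^{i+2}, f′(x) = 2x + 9. Iterate:
  r_0 = 14 (mod 17)
  r_1 = 31 (mod 289)
  r_2 = 4655 (mod 4913)
  r_3 = 34133 (mod 83521)
Final: r = 34133 satisfies f(r) ≡ 0 mod 17^4.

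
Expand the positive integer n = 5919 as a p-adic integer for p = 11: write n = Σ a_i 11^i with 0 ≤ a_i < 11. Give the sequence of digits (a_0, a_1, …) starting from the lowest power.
(a_0, a_1, …) = (1, 10, 4, 4)

Repeated division by 11 gives the digits low-to-high: 5919 = 1 + 10·11^1 + 4·11^2 + 4·11^3. Digit sequence: (1, 10, 4, 4).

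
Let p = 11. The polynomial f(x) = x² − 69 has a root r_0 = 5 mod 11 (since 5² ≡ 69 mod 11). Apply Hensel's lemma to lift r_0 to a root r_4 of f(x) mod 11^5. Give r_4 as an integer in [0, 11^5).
r_4 = 138506 (mod 161051)

Hensel's recurrence: r_{i+1} = r_i − f(r_i)·(f′(r_i))^{-1} mod 11^{i+2}, with f′(x) = 2x. Iterate:
  r_0 = 5 (mod 11)
  r_1 = 82 (mod 121)
  r_2 = 82 (mod 1331)
  r_3 = 6737 (mod 14641)
  r_4 = 138506 (mod 161051)
Final: r_4 = 138506, and one checks f(r_4) ≡ 0 mod 11^5.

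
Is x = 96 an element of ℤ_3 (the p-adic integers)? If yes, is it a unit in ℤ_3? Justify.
x ∈ ℤ_3 but not a unit; v_3(x) = 1 > 0

ℤ_3 = {x ∈ ℚ_3 : v_3(x) ≥ 0} and ℤ_3^× = {x ∈ ℤ_3 : v_3(x) = 0}. Here v_3(96) = v_3(num) − v_3(den) = 1; compare against these criteria.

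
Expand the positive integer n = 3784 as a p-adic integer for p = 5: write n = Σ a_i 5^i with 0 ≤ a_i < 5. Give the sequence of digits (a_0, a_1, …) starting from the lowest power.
(a_0, a_1, …) = (4, 1, 1, 0, 1, 1)

Repeated division by 5 gives the digits low-to-high: 3784 = 4 + 1·5^1 + 1·5^2 + 1·5^4 + 1·5^5. Digit sequence: (4, 1, 1, 0, 1, 1).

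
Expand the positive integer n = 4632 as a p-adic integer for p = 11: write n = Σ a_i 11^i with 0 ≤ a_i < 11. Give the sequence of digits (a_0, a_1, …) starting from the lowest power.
(a_0, a_1, …) = (1, 3, 5, 3)

Repeated division by 11 gives the digits low-to-high: 4632 = 1 + 3·11^1 + 5·11^2 + 3·11^3. Digit sequence: (1, 3, 5, 3).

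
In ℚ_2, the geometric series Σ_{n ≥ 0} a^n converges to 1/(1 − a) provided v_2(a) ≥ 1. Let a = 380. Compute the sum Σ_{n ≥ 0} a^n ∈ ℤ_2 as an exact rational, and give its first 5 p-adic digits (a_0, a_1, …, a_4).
Σ a^n = 1/(1 − a) = -1/379;  first 5 digits = (1, 0, 1, 1, 0)

v_2(a) = 2 ≥ 1, so the series converges in ℤ_2 to 1/(1 − a) = 1/(1 − 380) = -1/379. Expand this rational in ℤ_2: compute digits iteratively via d_i = x_i mod 2, x_{i+1} = (x_i − d_i)/2. The first 5 digits are (1, 0, 1, 1, 0).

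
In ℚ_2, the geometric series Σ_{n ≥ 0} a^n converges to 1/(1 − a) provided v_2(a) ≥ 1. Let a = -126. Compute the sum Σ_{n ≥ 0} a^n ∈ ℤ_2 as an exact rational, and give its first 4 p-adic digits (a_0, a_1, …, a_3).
Σ a^n = 1/(1 − a) = 1/127;  first 4 digits = (1, 1, 1, 1)

v_2(a) = 1 ≥ 1, so the series converges in ℤ_2 to 1/(1 − a) = 1/(1 − (-126)) = 1/127. Expand this rational in ℤ_2: compute digits iteratively via d_i = x_i mod 2, x_{i+1} = (x_i − d_i)/2. The first 4 digits are (1, 1, 1, 1).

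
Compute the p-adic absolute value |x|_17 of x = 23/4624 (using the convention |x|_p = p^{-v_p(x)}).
|23/4624|_17 = 289

Step 1 — compute v_17(x) by factoring powers of 17 out of the numerator and denominator: v_17(23/4624) = -2. Step 2 — apply |x|_p = p^{-v_p(x)} = 17^{2} = 289.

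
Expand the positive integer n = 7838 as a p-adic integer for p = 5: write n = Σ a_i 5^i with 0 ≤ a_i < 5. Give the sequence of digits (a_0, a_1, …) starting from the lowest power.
(a_0, a_1, …) = (3, 2, 3, 2, 2, 2)

Repeated division by 5 gives the digits low-to-high: 7838 = 3 + 2·5^1 + 3·5^2 + 2·5^3 + 2·5^4 + 2·5^5. Digit sequence: (3, 2, 3, 2, 2, 2).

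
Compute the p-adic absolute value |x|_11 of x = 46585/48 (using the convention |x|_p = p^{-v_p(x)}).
|46585/48|_11 = 1/1331

Step 1 — compute v_11(x) by factoring powers of 11 out of the numerator and denominator: v_11(46585/48) = 3. Step 2 — apply |x|_p = p^{-v_p(x)} = 11^{-3} = 1/1331.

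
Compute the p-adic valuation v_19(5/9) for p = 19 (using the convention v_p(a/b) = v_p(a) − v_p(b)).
v_19(5/9) = 0

Factor powers of 19 from the numerator and denominator of the reduced fraction: 5 = 19^0 · 5 and 9 = 19^0 · 9. Apply v_p(a/b) = v_p(a) − v_p(b): v_19(5/9) = 0 − 0 = 0.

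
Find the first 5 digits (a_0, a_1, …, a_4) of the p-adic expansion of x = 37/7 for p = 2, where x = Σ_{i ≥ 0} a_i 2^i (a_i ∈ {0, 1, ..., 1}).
(a_0, …, a_4) = (1, 1, 0, 0, 1)

v_2(37/7) = 0 (numerator and denominator both coprime to 2), so x ∈ ℤ_2^×. Compute digits iteratively via a_i = x_i mod 2, x_{i+1} = (x_i − a_i)/2, with x_0 = x:
  x_0 = 37/7;  a_0 = 1;  x_1 = (x_0 − 1)/2 = 15/7
  x_1 = 15/7;  a_1 = 1;  x_2 = (x_1 − 1)/2 = 4/7
  x_2 = 4/7;  a_2 = 0;  x_3 = (x_2 − 0)/2 = 2/7
  x_3 = 2/7;  a_3 = 0;  x_4 = (x_3 − 0)/2 = 1/7
  x_4 = 1/7;  a_4 = 1;  x_5 = (x_4 − 1)/2 = -3/7
Digits: (1, 1, 0, 0, 1).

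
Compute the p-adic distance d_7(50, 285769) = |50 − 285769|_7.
d_7(50, 285769) = 1/16807

Step 1 — x − y = 50 − 285769 = -285719. Step 2 — v_7(-285719) = 5 (factor: -285719 = −(7^5 · 17); the sign does not affect v_p). Step 3 — |x − y|_7 = 7^{-5} = 1/16807.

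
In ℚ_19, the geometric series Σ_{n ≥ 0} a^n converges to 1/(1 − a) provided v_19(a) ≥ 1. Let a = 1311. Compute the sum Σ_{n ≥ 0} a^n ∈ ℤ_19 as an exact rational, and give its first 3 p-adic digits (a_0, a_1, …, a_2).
Σ a^n = 1/(1 − a) = -1/1310;  first 3 digits = (1, 12, 14)

v_19(a) = 1 ≥ 1, so the series converges in ℤ_19 to 1/(1 − a) = 1/(1 − 1311) = -1/1310. Expand this rational in ℤ_19: compute digits iteratively via d_i = x_i mod 19, x_{i+1} = (x_i − d_i)/19. The first 3 digits are (1, 12, 14).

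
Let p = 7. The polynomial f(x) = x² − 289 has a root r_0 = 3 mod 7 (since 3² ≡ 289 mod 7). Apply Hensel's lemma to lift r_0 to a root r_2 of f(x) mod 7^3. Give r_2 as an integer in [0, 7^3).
r_2 = 17 (mod 343)

Hensel's recurrence: r_{i+1} = r_i − f(r_i)·(f′(r_i))^{-1} mod 7^{i+2}, with f′(x) = 2x. Iterate:
  r_0 = 3 (mod 7)
  r_1 = 17 (mod 49)
  r_2 = 17 (mod 343)
Final: r_2 = 17, and one checks f(r_2) ≡ 0 mod 7^3.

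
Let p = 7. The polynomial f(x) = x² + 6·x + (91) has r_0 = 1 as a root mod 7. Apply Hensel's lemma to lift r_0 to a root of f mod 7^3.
r_2 = 246 (mod 343)

Hensel: r_{i+1} = r_i − f(r_i)·(f′(r_i))^{-1} mod 7^{i+2}, f′(x) = 2x + 6. Iterate:
  r_0 = 1 (mod 7)
  r_1 = 1 (mod 49)
  r_2 = 246 (mod 343)
Final: r = 246 satisfies f(r) ≡ 0 mod 7^3.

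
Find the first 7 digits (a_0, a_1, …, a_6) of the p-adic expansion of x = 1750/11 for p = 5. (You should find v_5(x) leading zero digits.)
(a_0, …, a_6) = (0, 0, 0, 4, 4, 0, 3)

v_5(1750/11) = 3, so a_0 = ... = a_2 = 0. Factor out: x = 5^3 · u with u = 14/11 a unit in ℤ_5. Expand u iteratively via a_{v+i} = u_i mod 5, u_{i+1} = (u_i − a_{v+i})/5:
  u_0 = 14/11;  a_3 = 4;  u_1 = (u_0 − 4)/5 = -6/11
  u_1 = -6/11;  a_4 = 4;  u_2 = (u_1 − 4)/5 = -10/11
  u_2 = -10/11;  a_5 = 0;  u_3 = (u_2 − 0)/5 = -2/11
  u_3 = -2/11;  a_6 = 3;  u_4 = (u_3 − 3)/5 = -7/11
Digits: (0, 0, 0, 4, 4, 0, 3).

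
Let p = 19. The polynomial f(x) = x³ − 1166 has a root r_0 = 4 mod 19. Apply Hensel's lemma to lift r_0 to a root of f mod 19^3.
r_2 = 5096 (mod 6859)

Hensel: r_{i+1} = r_i − f(r_i)/f′(r_i) mod 19^{i+2}, where f′(x) = 3x². Iterate:
  r_0 = 4 (mod 19)
  r_1 = 42 (mod 361)
  r_2 = 5096 (mod 6859)
Final: r = 5096 with f(r) ≡ 0 mod 19^3.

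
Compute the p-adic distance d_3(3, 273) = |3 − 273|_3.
d_3(3, 273) = 1/27

Step 1 — x − y = 3 − 273 = -270. Step 2 — v_3(-270) = 3 (factor: -270 = −(3^3 · 10); the sign does not affect v_p). Step 3 — |x − y|_3 = 3^{-3} = 1/27.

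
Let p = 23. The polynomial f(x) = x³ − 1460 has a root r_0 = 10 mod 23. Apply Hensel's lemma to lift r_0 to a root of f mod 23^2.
r_1 = 470 (mod 529)

Hensel: r_{i+1} = r_i − f(r_i)/f′(r_i) mod 23^{i+2}, where f′(x) = 3x². Iterate:
  r_0 = 10 (mod 23)
  r_1 = 470 (mod 529)
Final: r = 470 with f(r) ≡ 0 mod 23^2.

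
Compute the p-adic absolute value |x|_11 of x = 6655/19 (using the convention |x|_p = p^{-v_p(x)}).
|6655/19|_11 = 1/1331

Step 1 — compute v_11(x) by factoring powers of 11 out of the numerator and denominator: v_11(6655/19) = 3. Step 2 — apply |x|_p = p^{-v_p(x)} = 11^{-3} = 1/1331.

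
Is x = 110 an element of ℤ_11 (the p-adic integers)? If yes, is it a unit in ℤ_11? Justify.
x ∈ ℤ_11 but not a unit; v_11(x) = 1 > 0

ℤ_11 = {x ∈ ℚ_11 : v_11(x) ≥ 0} and ℤ_11^× = {x ∈ ℤ_11 : v_11(x) = 0}. Here v_11(110) = v_11(num) − v_11(den) = 1; compare against these criteria.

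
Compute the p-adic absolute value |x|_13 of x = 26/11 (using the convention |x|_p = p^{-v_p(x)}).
|26/11|_13 = 1/13

Step 1 — compute v_13(x) by factoring powers of 13 out of the numerator and denominator: v_13(26/11) = 1. Step 2 — apply |x|_p = p^{-v_p(x)} = 13^{-1} = 1/13.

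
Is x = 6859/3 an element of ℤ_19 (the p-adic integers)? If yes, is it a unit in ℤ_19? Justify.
x ∈ ℤ_19 but not a unit; v_19(x) = 3 > 0

ℤ_19 = {x ∈ ℚ_19 : v_19(x) ≥ 0} and ℤ_19^× = {x ∈ ℤ_19 : v_19(x) = 0}. Here v_19(6859/3) = v_19(num) − v_19(den) = 3; compare against these criteria.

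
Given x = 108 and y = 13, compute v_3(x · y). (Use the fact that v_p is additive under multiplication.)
v_3(1404) = 3

v_p(x) = 3 (factor: 108 = 3^3 · 4); v_p(y) = 0 (factor: 13 = 3^0 · 13). Additivity: v_p(xy) = v_p(x) + v_p(y) = 3 + 0 = 3. (Direct check: xy = 1404 = 3^3 · (52).)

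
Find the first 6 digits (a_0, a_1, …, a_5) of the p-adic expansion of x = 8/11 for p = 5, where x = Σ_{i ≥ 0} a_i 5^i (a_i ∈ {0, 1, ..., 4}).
(a_0, …, a_5) = (3, 0, 4, 1, 1, 2)

v_5(8/11) = 0 (numerator and denominator both coprime to 5), so x ∈ ℤ_5^×. Compute digits iteratively via a_i = x_i mod 5, x_{i+1} = (x_i − a_i)/5, with x_0 = x:
  x_0 = 8/11;  a_0 = 3;  x_1 = (x_0 − 3)/5 = -5/11
  x_1 = -5/11;  a_1 = 0;  x_2 = (x_1 − 0)/5 = -1/11
  x_2 = -1/11;  a_2 = 4;  x_3 = (x_2 − 4)/5 = -9/11
  x_3 = -9/11;  a_3 = 1;  x_4 = (x_3 − 1)/5 = -4/11
  x_4 = -4/11;  a_4 = 1;  x_5 = (x_4 − 1)/5 = -3/11
  x_5 = -3/11;  a_5 = 2;  x_6 = (x_5 − 2)/5 = -5/11
Digits: (3, 0, 4, 1, 1, 2).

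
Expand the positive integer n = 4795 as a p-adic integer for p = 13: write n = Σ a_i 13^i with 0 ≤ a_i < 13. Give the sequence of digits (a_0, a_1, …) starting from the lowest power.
(a_0, a_1, …) = (11, 4, 2, 2)

Repeated division by 13 gives the digits low-to-high: 4795 = 11 + 4·13^1 + 2·13^2 + 2·13^3. Digit sequence: (11, 4, 2, 2).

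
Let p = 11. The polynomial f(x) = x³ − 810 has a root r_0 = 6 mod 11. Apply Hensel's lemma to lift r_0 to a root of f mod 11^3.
r_2 = 1282 (mod 1331)

Hensel: r_{i+1} = r_i − f(r_i)/f′(r_i) mod 11^{i+2}, where f′(x) = 3x². Iterate:
  r_0 = 6 (mod 11)
  r_1 = 72 (mod 121)
  r_2 = 1282 (mod 1331)
Final: r = 1282 with f(r) ≡ 0 mod 11^3.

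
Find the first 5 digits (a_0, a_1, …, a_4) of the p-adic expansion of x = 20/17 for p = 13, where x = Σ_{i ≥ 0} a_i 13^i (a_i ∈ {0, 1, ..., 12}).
(a_0, …, a_4) = (5, 2, 9, 10, 3)

v_13(20/17) = 0 (numerator and denominator both coprime to 13), so x ∈ ℤ_13^×. Compute digits iteratively via a_i = x_i mod 13, x_{i+1} = (x_i − a_i)/13, with x_0 = x:
  x_0 = 20/17;  a_0 = 5;  x_1 = (x_0 − 5)/13 = -5/17
  x_1 = -5/17;  a_1 = 2;  x_2 = (x_1 − 2)/13 = -3/17
  x_2 = -3/17;  a_2 = 9;  x_3 = (x_2 − 9)/13 = -12/17
  x_3 = -12/17;  a_3 = 10;  x_4 = (x_3 − 10)/13 = -14/17
  x_4 = -14/17;  a_4 = 3;  x_5 = (x_4 − 3)/13 = -5/17
Digits: (5, 2, 9, 10, 3).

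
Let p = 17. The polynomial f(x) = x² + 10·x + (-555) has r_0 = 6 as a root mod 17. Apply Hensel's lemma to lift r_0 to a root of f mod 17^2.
r_1 = 40 (mod 289)

Hensel: r_{i+1} = r_i − f(r_i)·(f′(r_i))^{-1} mod 17^{i+2}, f′(x) = 2x + 10. Iterate:
  r_0 = 6 (mod 17)
  r_1 = 40 (mod 289)
Final: r = 40 satisfies f(r) ≡ 0 mod 17^2.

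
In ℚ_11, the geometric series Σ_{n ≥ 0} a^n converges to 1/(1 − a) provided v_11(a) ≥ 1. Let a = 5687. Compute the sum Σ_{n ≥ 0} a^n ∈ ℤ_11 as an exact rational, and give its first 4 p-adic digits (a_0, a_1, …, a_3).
Σ a^n = 1/(1 − a) = -1/5686;  first 4 digits = (1, 0, 3, 4)

v_11(a) = 2 ≥ 1, so the series converges in ℤ_11 to 1/(1 − a) = 1/(1 − 5687) = -1/5686. Expand this rational in ℤ_11: compute digits iteratively via d_i = x_i mod 11, x_{i+1} = (x_i − d_i)/11. The first 4 digits are (1, 0, 3, 4).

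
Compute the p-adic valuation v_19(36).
v_19(36) = 0

v_19(n) is the largest exponent k such that 19^k divides n. Factor out: 36 = 19^0 · 36. (Sign doesn't affect v_p.) So v_19(36) = 0.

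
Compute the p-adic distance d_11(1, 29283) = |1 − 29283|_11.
d_11(1, 29283) = 1/14641

Step 1 — x − y = 1 − 29283 = -29282. Step 2 — v_11(-29282) = 4 (factor: -29282 = −(11^4 · 2); the sign does not affect v_p). Step 3 — |x − y|_11 = 11^{-4} = 1/14641.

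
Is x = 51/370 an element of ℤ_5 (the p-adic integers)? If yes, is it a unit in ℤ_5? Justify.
x ∉ ℤ_5 (v_5(x) = -1 < 0)

ℤ_5 = {x ∈ ℚ_5 : v_5(x) ≥ 0} and ℤ_5^× = {x ∈ ℤ_5 : v_5(x) = 0}. Here v_5(51/370) = v_5(num) − v_5(den) = -1; compare against these criteria.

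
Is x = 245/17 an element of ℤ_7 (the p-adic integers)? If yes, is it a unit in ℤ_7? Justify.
x ∈ ℤ_7 but not a unit; v_7(x) = 2 > 0

ℤ_7 = {x ∈ ℚ_7 : v_7(x) ≥ 0} and ℤ_7^× = {x ∈ ℤ_7 : v_7(x) = 0}. Here v_7(245/17) = v_7(num) − v_7(den) = 2; compare against these criteria.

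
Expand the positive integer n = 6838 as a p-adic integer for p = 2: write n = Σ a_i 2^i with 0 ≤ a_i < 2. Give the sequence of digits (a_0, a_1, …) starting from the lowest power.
(a_0, a_1, …) = (0, 1, 1, 0, 1, 1, 0, 1, 0, 1, 0, 1, 1)

Repeated division by 2 gives the digits low-to-high: 6838 = 1·2^1 + 1·2^2 + 1·2^4 + 1·2^5 + 1·2^7 + 1·2^9 + 1·2^11 + 1·2^12. Digit sequence: (0, 1, 1, 0, 1, 1, 0, 1, 0, 1, 0, 1, 1).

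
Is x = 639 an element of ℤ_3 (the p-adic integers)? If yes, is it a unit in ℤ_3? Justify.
x ∈ ℤ_3 but not a unit; v_3(x) = 2 > 0

ℤ_3 = {x ∈ ℚ_3 : v_3(x) ≥ 0} and ℤ_3^× = {x ∈ ℤ_3 : v_3(x) = 0}. Here v_3(639) = v_3(num) − v_3(den) = 2; compare against these criteria.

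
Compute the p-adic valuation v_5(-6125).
v_5(-6125) = 3

v_5(n) is the largest exponent k such that 5^k divides n. Factor out: -6125 = -5^3 · 49. (Sign doesn't affect v_p.) So v_5(-6125) = 3.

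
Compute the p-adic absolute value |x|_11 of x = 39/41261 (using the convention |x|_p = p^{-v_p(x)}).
|39/41261|_11 = 1331

Step 1 — compute v_11(x) by factoring powers of 11 out of the numerator and denominator: v_11(39/41261) = -3. Step 2 — apply |x|_p = p^{-v_p(x)} = 11^{3} = 1331.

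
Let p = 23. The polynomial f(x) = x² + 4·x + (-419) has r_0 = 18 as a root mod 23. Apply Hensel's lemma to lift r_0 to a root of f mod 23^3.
r_2 = 6803 (mod 12167)

Hensel: r_{i+1} = r_i − f(r_i)·(f′(r_i))^{-1} mod 23^{i+2}, f′(x) = 2x + 4. Iterate:
  r_0 = 18 (mod 23)
  r_1 = 455 (mod 529)
  r_2 = 6803 (mod 12167)
Final: r = 6803 satisfies f(r) ≡ 0 mod 23^3.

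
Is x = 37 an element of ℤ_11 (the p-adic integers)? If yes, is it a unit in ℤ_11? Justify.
x ∈ ℤ_11^× (unit); v_11(x) = 0

ℤ_11 = {x ∈ ℚ_11 : v_11(x) ≥ 0} and ℤ_11^× = {x ∈ ℤ_11 : v_11(x) = 0}. Here v_11(37) = v_11(num) − v_11(den) = 0; compare against these criteria.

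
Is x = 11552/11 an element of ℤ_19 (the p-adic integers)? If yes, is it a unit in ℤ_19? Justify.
x ∈ ℤ_19 but not a unit; v_19(x) = 2 > 0

ℤ_19 = {x ∈ ℚ_19 : v_19(x) ≥ 0} and ℤ_19^× = {x ∈ ℤ_19 : v_19(x) = 0}. Here v_19(11552/11) = v_19(num) − v_19(den) = 2; compare against these criteria.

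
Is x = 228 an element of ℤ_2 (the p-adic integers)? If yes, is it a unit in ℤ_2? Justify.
x ∈ ℤ_2 but not a unit; v_2(x) = 2 > 0

ℤ_2 = {x ∈ ℚ_2 : v_2(x) ≥ 0} and ℤ_2^× = {x ∈ ℤ_2 : v_2(x) = 0}. Here v_2(228) = v_2(num) − v_2(den) = 2; compare against these criteria.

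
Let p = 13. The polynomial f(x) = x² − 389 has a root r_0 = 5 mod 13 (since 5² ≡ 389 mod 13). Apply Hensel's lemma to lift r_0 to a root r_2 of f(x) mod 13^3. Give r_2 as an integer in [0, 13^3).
r_2 = 278 (mod 2197)

Hensel's recurrence: r_{i+1} = r_i − f(r_i)·(f′(r_i))^{-1} mod 13^{i+2}, with f′(x) = 2x. Iterate:
  r_0 = 5 (mod 13)
  r_1 = 109 (mod 169)
  r_2 = 278 (mod 2197)
Final: r_2 = 278, and one checks f(r_2) ≡ 0 mod 13^3.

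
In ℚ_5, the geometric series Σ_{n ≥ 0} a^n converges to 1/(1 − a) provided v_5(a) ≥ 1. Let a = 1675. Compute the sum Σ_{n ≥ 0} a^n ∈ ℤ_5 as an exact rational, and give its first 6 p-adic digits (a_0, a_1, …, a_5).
Σ a^n = 1/(1 − a) = -1/1674;  first 6 digits = (1, 0, 2, 3, 1, 3)

v_5(a) = 2 ≥ 1, so the series converges in ℤ_5 to 1/(1 − a) = 1/(1 − 1675) = -1/1674. Expand this rational in ℤ_5: compute digits iteratively via d_i = x_i mod 5, x_{i+1} = (x_i − d_i)/5. The first 6 digits are (1, 0, 2, 3, 1, 3).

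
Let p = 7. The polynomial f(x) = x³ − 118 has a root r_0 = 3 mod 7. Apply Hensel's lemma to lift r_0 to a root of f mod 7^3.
r_2 = 206 (mod 343)

Hensel: r_{i+1} = r_i − f(r_i)/f′(r_i) mod 7^{i+2}, where f′(x) = 3x². Iterate:
  r_0 = 3 (mod 7)
  r_1 = 10 (mod 49)
  r_2 = 206 (mod 343)
Final: r = 206 with f(r) ≡ 0 mod 7^3.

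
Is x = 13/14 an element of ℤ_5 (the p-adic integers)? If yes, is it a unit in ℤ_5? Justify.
x ∈ ℤ_5^× (unit); v_5(x) = 0

ℤ_5 = {x ∈ ℚ_5 : v_5(x) ≥ 0} and ℤ_5^× = {x ∈ ℤ_5 : v_5(x) = 0}. Here v_5(13/14) = v_5(num) − v_5(den) = 0; compare against these criteria.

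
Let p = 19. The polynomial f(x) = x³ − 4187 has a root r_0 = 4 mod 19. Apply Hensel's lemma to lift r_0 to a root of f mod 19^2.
r_1 = 308 (mod 361)

Hensel: r_{i+1} = r_i − f(r_i)/f′(r_i) mod 19^{i+2}, where f′(x) = 3x². Iterate:
  r_0 = 4 (mod 19)
  r_1 = 308 (mod 361)
Final: r = 308 with f(r) ≡ 0 mod 19^2.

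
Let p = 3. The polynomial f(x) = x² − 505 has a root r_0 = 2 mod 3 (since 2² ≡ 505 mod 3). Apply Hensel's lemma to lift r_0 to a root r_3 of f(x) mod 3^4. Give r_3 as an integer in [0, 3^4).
r_3 = 71 (mod 81)

Hensel's recurrence: r_{i+1} = r_i − f(r_i)·(f′(r_i))^{-1} mod 3^{i+2}, with f′(x) = 2x. Iterate:
  r_0 = 2 (mod 3)
  r_1 = 8 (mod 9)
  r_2 = 17 (mod 27)
  r_3 = 71 (mod 81)
Final: r_3 = 71, and one checks f(r_3) ≡ 0 mod 3^4.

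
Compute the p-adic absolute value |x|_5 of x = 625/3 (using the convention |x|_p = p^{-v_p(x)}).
|625/3|_5 = 1/625

Step 1 — compute v_5(x) by factoring powers of 5 out of the numerator and denominator: v_5(625/3) = 4. Step 2 — apply |x|_p = p^{-v_p(x)} = 5^{-4} = 1/625.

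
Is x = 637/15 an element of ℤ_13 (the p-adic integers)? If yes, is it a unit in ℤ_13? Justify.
x ∈ ℤ_13 but not a unit; v_13(x) = 1 > 0

ℤ_13 = {x ∈ ℚ_13 : v_13(x) ≥ 0} and ℤ_13^× = {x ∈ ℤ_13 : v_13(x) = 0}. Here v_13(637/15) = v_13(num) − v_13(den) = 1; compare against these criteria.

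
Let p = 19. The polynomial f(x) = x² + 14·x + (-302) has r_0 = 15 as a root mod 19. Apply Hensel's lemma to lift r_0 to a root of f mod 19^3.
r_2 = 2941 (mod 6859)

Hensel: r_{i+1} = r_i − f(r_i)·(f′(r_i))^{-1} mod 19^{i+2}, f′(x) = 2x + 14. Iterate:
  r_0 = 15 (mod 19)
  r_1 = 53 (mod 361)
  r_2 = 2941 (mod 6859)
Final: r = 2941 satisfies f(r) ≡ 0 mod 19^3.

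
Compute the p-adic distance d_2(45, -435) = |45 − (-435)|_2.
d_2(45, -435) = 1/32

Step 1 — x − y = 45 − (-435) = 480. Step 2 — v_2(480) = 5 (factor: 480 = (2^5 · 15); the sign does not affect v_p). Step 3 — |x − y|_2 = 2^{-5} = 1/32.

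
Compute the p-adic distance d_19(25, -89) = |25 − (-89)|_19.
d_19(25, -89) = 1/19

Step 1 — x − y = 25 − (-89) = 114. Step 2 — v_19(114) = 1 (factor: 114 = (19^1 · 6); the sign does not affect v_p). Step 3 — |x − y|_19 = 19^{-1} = 1/19.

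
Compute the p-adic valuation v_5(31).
v_5(31) = 0

v_5(n) is the largest exponent k such that 5^k divides n. Factor out: 31 = 5^0 · 31. (Sign doesn't affect v_p.) So v_5(31) = 0.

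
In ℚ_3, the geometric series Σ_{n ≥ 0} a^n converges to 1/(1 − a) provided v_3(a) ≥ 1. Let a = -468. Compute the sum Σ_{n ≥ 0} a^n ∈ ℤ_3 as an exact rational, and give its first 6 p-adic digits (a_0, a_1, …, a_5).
Σ a^n = 1/(1 − a) = 1/469;  first 6 digits = (1, 0, 2, 0, 1, 2)

v_3(a) = 2 ≥ 1, so the series converges in ℤ_3 to 1/(1 − a) = 1/(1 − (-468)) = 1/469. Expand this rational in ℤ_3: compute digits iteratively via d_i = x_i mod 3, x_{i+1} = (x_i − d_i)/3. The first 6 digits are (1, 0, 2, 0, 1, 2).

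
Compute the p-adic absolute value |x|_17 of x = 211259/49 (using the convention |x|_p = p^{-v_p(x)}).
|211259/49|_17 = 1/4913

Step 1 — compute v_17(x) by factoring powers of 17 out of the numerator and denominator: v_17(211259/49) = 3. Step 2 — apply |x|_p = p^{-v_p(x)} = 17^{-3} = 1/4913.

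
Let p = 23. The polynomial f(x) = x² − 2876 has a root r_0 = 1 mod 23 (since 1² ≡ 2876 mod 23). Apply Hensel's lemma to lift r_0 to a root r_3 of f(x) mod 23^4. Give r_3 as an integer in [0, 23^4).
r_3 = 43494 (mod 279841)

Hensel's recurrence: r_{i+1} = r_i − f(r_i)·(f′(r_i))^{-1} mod 23^{i+2}, with f′(x) = 2x. Iterate:
  r_0 = 1 (mod 23)
  r_1 = 116 (mod 529)
  r_2 = 6993 (mod 12167)
  r_3 = 43494 (mod 279841)
Final: r_3 = 43494, and one checks f(r_3) ≡ 0 mod 23^4.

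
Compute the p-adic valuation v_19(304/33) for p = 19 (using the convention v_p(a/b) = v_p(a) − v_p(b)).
v_19(304/33) = 1

Factor powers of 19 from the numerator and denominator of the reduced fraction: 304 = 19^1 · 16 and 33 = 19^0 · 33. Apply v_p(a/b) = v_p(a) − v_p(b): v_19(304/33) = 1 − 0 = 1.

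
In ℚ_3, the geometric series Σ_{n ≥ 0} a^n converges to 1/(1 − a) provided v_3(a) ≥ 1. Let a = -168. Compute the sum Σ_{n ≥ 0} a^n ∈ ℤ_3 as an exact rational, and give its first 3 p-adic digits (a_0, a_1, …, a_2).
Σ a^n = 1/(1 − a) = 1/169;  first 3 digits = (1, 1, 0)

v_3(a) = 1 ≥ 1, so the series converges in ℤ_3 to 1/(1 − a) = 1/(1 − (-168)) = 1/169. Expand this rational in ℤ_3: compute digits iteratively via d_i = x_i mod 3, x_{i+1} = (x_i − d_i)/3. The first 3 digits are (1, 1, 0).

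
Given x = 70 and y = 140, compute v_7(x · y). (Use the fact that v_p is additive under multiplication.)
v_7(9800) = 2

v_p(x) = 1 (factor: 70 = 7^1 · 10); v_p(y) = 1 (factor: 140 = 7^1 · 20). Additivity: v_p(xy) = v_p(x) + v_p(y) = 1 + 1 = 2. (Direct check: xy = 9800 = 7^2 · (200).)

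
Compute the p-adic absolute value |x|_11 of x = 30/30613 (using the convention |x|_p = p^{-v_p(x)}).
|30/30613|_11 = 1331

Step 1 — compute v_11(x) by factoring powers of 11 out of the numerator and denominator: v_11(30/30613) = -3. Step 2 — apply |x|_p = p^{-v_p(x)} = 11^{3} = 1331.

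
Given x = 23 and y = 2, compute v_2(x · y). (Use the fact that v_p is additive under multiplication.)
v_2(46) = 1

v_p(x) = 0 (factor: 23 = 2^0 · 23); v_p(y) = 1 (factor: 2 = 2^1 · 1). Additivity: v_p(xy) = v_p(x) + v_p(y) = 0 + 1 = 1. (Direct check: xy = 46 = 2^1 · (23).)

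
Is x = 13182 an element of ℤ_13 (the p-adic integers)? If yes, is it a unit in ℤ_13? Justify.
x ∈ ℤ_13 but not a unit; v_13(x) = 3 > 0

ℤ_13 = {x ∈ ℚ_13 : v_13(x) ≥ 0} and ℤ_13^× = {x ∈ ℤ_13 : v_13(x) = 0}. Here v_13(13182) = v_13(num) − v_13(den) = 3; compare against these criteria.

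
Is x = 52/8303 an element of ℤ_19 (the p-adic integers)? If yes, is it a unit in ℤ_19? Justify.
x ∉ ℤ_19 (v_19(x) = -2 < 0)

ℤ_19 = {x ∈ ℚ_19 : v_19(x) ≥ 0} and ℤ_19^× = {x ∈ ℤ_19 : v_19(x) = 0}. Here v_19(52/8303) = v_19(num) − v_19(den) = -2; compare against these criteria.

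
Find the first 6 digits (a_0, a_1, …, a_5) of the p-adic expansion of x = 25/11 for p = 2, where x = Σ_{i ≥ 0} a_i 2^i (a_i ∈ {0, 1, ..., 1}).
(a_0, …, a_5) = (1, 1, 0, 1, 0, 1)

v_2(25/11) = 0 (numerator and denominator both coprime to 2), so x ∈ ℤ_2^×. Compute digits iteratively via a_i = x_i mod 2, x_{i+1} = (x_i − a_i)/2, with x_0 = x:
  x_0 = 25/11;  a_0 = 1;  x_1 = (x_0 − 1)/2 = 7/11
  x_1 = 7/11;  a_1 = 1;  x_2 = (x_1 − 1)/2 = -2/11
  x_2 = -2/11;  a_2 = 0;  x_3 = (x_2 − 0)/2 = -1/11
  x_3 = -1/11;  a_3 = 1;  x_4 = (x_3 − 1)/2 = -6/11
  x_4 = -6/11;  a_4 = 0;  x_5 = (x_4 − 0)/2 = -3/11
  x_5 = -3/11;  a_5 = 1;  x_6 = (x_5 − 1)/2 = -7/11
Digits: (1, 1, 0, 1, 0, 1).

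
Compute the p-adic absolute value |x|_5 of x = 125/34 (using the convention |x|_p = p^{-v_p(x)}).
|125/34|_5 = 1/125

Step 1 — compute v_5(x) by factoring powers of 5 out of the numerator and denominator: v_5(125/34) = 3. Step 2 — apply |x|_p = p^{-v_p(x)} = 5^{-3} = 1/125.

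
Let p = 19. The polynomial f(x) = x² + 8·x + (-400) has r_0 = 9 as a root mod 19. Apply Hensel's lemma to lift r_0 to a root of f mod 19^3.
r_2 = 4170 (mod 6859)

Hensel: r_{i+1} = r_i − f(r_i)·(f′(r_i))^{-1} mod 19^{i+2}, f′(x) = 2x + 8. Iterate:
  r_0 = 9 (mod 19)
  r_1 = 199 (mod 361)
  r_2 = 4170 (mod 6859)
Final: r = 4170 satisfies f(r) ≡ 0 mod 19^3.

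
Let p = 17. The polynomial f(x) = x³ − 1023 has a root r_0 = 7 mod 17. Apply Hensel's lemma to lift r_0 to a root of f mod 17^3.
r_2 = 3747 (mod 4913)

Hensel: r_{i+1} = r_i − f(r_i)/f′(r_i) mod 17^{i+2}, where f′(x) = 3x². Iterate:
  r_0 = 7 (mod 17)
  r_1 = 279 (mod 289)
  r_2 = 3747 (mod 4913)
Final: r = 3747 with f(r) ≡ 0 mod 17^3.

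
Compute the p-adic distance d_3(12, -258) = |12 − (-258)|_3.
d_3(12, -258) = 1/27

Step 1 — x − y = 12 − (-258) = 270. Step 2 — v_3(270) = 3 (factor: 270 = (3^3 · 10); the sign does not affect v_p). Step 3 — |x − y|_3 = 3^{-3} = 1/27.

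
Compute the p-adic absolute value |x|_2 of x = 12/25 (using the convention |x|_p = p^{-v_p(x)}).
|12/25|_2 = 1/4

Step 1 — compute v_2(x) by factoring powers of 2 out of the numerator and denominator: v_2(12/25) = 2. Step 2 — apply |x|_p = p^{-v_p(x)} = 2^{-2} = 1/4.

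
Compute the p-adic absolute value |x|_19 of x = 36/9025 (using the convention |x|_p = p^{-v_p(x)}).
|36/9025|_19 = 361

Step 1 — compute v_19(x) by factoring powers of 19 out of the numerator and denominator: v_19(36/9025) = -2. Step 2 — apply |x|_p = p^{-v_p(x)} = 19^{2} = 361.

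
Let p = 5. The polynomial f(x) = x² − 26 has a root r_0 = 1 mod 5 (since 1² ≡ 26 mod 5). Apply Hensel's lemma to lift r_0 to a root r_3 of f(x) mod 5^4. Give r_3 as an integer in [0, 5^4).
r_3 = 326 (mod 625)

Hensel's recurrence: r_{i+1} = r_i − f(r_i)·(f′(r_i))^{-1} mod 5^{i+2}, with f′(x) = 2x. Iterate:
  r_0 = 1 (mod 5)
  r_1 = 1 (mod 25)
  r_2 = 76 (mod 125)
  r_3 = 326 (mod 625)
Final: r_3 = 326, and one checks f(r_3) ≡ 0 mod 5^4.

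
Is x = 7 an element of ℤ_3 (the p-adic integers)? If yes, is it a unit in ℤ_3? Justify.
x ∈ ℤ_3^× (unit); v_3(x) = 0

ℤ_3 = {x ∈ ℚ_3 : v_3(x) ≥ 0} and ℤ_3^× = {x ∈ ℤ_3 : v_3(x) = 0}. Here v_3(7) = v_3(num) − v_3(den) = 0; compare against these criteria.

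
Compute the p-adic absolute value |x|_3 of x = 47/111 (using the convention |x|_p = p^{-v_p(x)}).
|47/111|_3 = 3

Step 1 — compute v_3(x) by factoring powers of 3 out of the numerator and denominator: v_3(47/111) = -1. Step 2 — apply |x|_p = p^{-v_p(x)} = 3^{1} = 3.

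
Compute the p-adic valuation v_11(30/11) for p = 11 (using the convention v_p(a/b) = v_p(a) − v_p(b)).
v_11(30/11) = -1

Factor powers of 11 from the numerator and denominator of the reduced fraction: 30 = 11^0 · 30 and 11 = 11^1 · 1. Apply v_p(a/b) = v_p(a) − v_p(b): v_11(30/11) = 0 − 1 = -1.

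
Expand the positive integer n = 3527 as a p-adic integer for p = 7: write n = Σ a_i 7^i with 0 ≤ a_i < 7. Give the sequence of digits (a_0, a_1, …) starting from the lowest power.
(a_0, a_1, …) = (6, 6, 1, 3, 1)

Repeated division by 7 gives the digits low-to-high: 3527 = 6 + 6·7^1 + 1·7^2 + 3·7^3 + 1·7^4. Digit sequence: (6, 6, 1, 3, 1).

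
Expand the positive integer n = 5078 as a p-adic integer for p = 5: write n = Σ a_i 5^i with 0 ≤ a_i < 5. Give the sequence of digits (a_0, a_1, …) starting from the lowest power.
(a_0, a_1, …) = (3, 0, 3, 0, 3, 1)

Repeated division by 5 gives the digits low-to-high: 5078 = 3 + 3·5^2 + 3·5^4 + 1·5^5. Digit sequence: (3, 0, 3, 0, 3, 1).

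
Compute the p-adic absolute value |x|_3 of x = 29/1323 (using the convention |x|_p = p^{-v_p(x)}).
|29/1323|_3 = 27

Step 1 — compute v_3(x) by factoring powers of 3 out of the numerator and denominator: v_3(29/1323) = -3. Step 2 — apply |x|_p = p^{-v_p(x)} = 3^{3} = 27.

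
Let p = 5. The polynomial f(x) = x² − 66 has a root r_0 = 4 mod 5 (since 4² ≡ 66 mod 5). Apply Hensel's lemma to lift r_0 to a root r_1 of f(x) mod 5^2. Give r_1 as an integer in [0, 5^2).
r_1 = 4 (mod 25)

Hensel's recurrence: r_{i+1} = r_i − f(r_i)·(f′(r_i))^{-1} mod 5^{i+2}, with f′(x) = 2x. Iterate:
  r_0 = 4 (mod 5)
  r_1 = 4 (mod 25)
Final: r_1 = 4, and one checks f(r_1) ≡ 0 mod 5^2.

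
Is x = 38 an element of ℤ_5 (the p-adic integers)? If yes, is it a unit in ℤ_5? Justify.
x ∈ ℤ_5^× (unit); v_5(x) = 0

ℤ_5 = {x ∈ ℚ_5 : v_5(x) ≥ 0} and ℤ_5^× = {x ∈ ℤ_5 : v_5(x) = 0}. Here v_5(38) = v_5(num) − v_5(den) = 0; compare against these criteria.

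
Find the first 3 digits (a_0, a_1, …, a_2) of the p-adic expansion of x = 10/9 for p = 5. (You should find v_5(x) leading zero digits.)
(a_0, …, a_2) = (0, 3, 0)

v_5(10/9) = 1, so a_0 = ... = a_0 = 0. Factor out: x = 5^1 · u with u = 2/9 a unit in ℤ_5. Expand u iteratively via a_{v+i} = u_i mod 5, u_{i+1} = (u_i − a_{v+i})/5:
  u_0 = 2/9;  a_1 = 3;  u_1 = (u_0 − 3)/5 = -5/9
  u_1 = -5/9;  a_2 = 0;  u_2 = (u_1 − 0)/5 = -1/9
Digits: (0, 3, 0).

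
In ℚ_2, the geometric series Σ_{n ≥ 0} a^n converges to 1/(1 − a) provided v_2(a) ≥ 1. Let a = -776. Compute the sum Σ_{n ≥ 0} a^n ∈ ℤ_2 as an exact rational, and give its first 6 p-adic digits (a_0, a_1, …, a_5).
Σ a^n = 1/(1 − a) = 1/777;  first 6 digits = (1, 0, 0, 1, 1, 1)

v_2(a) = 3 ≥ 1, so the series converges in ℤ_2 to 1/(1 − a) = 1/(1 − (-776)) = 1/777. Expand this rational in ℤ_2: compute digits iteratively via d_i = x_i mod 2, x_{i+1} = (x_i − d_i)/2. The first 6 digits are (1, 0, 0, 1, 1, 1).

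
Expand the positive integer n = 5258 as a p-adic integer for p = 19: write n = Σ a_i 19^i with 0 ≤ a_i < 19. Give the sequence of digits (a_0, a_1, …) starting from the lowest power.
(a_0, a_1, …) = (14, 10, 14)

Repeated division by 19 gives the digits low-to-high: 5258 = 14 + 10·19^1 + 14·19^2. Digit sequence: (14, 10, 14).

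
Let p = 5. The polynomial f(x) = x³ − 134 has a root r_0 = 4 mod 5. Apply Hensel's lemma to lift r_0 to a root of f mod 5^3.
r_2 = 69 (mod 125)

Hensel: r_{i+1} = r_i − f(r_i)/f′(r_i) mod 5^{i+2}, where f′(x) = 3x². Iterate:
  r_0 = 4 (mod 5)
  r_1 = 19 (mod 25)
  r_2 = 69 (mod 125)
Final: r = 69 with f(r) ≡ 0 mod 5^3.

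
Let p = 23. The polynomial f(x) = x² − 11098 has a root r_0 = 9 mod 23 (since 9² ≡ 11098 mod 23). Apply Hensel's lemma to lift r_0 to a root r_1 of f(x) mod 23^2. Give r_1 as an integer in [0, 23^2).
r_1 = 239 (mod 529)

Hensel's recurrence: r_{i+1} = r_i − f(r_i)·(f′(r_i))^{-1} mod 23^{i+2}, with f′(x) = 2x. Iterate:
  r_0 = 9 (mod 23)
  r_1 = 239 (mod 529)
Final: r_1 = 239, and one checks f(r_1) ≡ 0 mod 23^2.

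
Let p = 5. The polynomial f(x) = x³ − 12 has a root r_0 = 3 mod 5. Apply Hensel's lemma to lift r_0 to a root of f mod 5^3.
r_2 = 8 (mod 125)

Hensel: r_{i+1} = r_i − f(r_i)/f′(r_i) mod 5^{i+2}, where f′(x) = 3x². Iterate:
  r_0 = 3 (mod 5)
  r_1 = 8 (mod 25)
  r_2 = 8 (mod 125)
Final: r = 8 with f(r) ≡ 0 mod 5^3.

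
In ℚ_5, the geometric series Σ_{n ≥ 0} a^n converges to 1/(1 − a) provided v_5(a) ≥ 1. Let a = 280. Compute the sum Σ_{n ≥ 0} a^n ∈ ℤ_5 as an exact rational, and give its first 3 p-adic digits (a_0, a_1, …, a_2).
Σ a^n = 1/(1 − a) = -1/279;  first 3 digits = (1, 1, 2)

v_5(a) = 1 ≥ 1, so the series converges in ℤ_5 to 1/(1 − a) = 1/(1 − 280) = -1/279. Expand this rational in ℤ_5: compute digits iteratively via d_i = x_i mod 5, x_{i+1} = (x_i − d_i)/5. The first 3 digits are (1, 1, 2).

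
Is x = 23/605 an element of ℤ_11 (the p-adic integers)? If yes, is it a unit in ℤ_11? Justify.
x ∉ ℤ_11 (v_11(x) = -2 < 0)

ℤ_11 = {x ∈ ℚ_11 : v_11(x) ≥ 0} and ℤ_11^× = {x ∈ ℤ_11 : v_11(x) = 0}. Here v_11(23/605) = v_11(num) − v_11(den) = -2; compare against these criteria.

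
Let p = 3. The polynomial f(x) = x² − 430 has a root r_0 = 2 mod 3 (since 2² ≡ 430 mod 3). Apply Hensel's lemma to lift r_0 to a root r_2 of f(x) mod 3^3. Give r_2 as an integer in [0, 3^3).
r_2 = 5 (mod 27)

Hensel's recurrence: r_{i+1} = r_i − f(r_i)·(f′(r_i))^{-1} mod 3^{i+2}, with f′(x) = 2x. Iterate:
  r_0 = 2 (mod 3)
  r_1 = 5 (mod 9)
  r_2 = 5 (mod 27)
Final: r_2 = 5, and one checks f(r_2) ≡ 0 mod 3^3.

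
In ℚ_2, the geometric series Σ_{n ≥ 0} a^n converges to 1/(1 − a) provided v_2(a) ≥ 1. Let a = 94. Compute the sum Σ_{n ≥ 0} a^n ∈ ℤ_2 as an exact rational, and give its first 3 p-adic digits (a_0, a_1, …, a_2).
Σ a^n = 1/(1 − a) = -1/93;  first 3 digits = (1, 1, 0)

v_2(a) = 1 ≥ 1, so the series converges in ℤ_2 to 1/(1 − a) = 1/(1 − 94) = -1/93. Expand this rational in ℤ_2: compute digits iteratively via d_i = x_i mod 2, x_{i+1} = (x_i − d_i)/2. The first 3 digits are (1, 1, 0).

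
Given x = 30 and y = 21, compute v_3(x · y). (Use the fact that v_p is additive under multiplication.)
v_3(630) = 2

v_p(x) = 1 (factor: 30 = 3^1 · 10); v_p(y) = 1 (factor: 21 = 3^1 · 7). Additivity: v_p(xy) = v_p(x) + v_p(y) = 1 + 1 = 2. (Direct check: xy = 630 = 3^2 · (70).)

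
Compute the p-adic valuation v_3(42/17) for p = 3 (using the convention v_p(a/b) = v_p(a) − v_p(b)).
v_3(42/17) = 1

Factor powers of 3 from the numerator and denominator of the reduced fraction: 42 = 3^1 · 14 and 17 = 3^0 · 17. Apply v_p(a/b) = v_p(a) − v_p(b): v_3(42/17) = 1 − 0 = 1.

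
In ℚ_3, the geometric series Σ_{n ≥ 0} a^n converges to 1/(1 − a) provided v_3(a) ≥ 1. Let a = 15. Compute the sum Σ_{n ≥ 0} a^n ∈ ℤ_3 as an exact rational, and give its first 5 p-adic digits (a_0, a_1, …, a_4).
Σ a^n = 1/(1 − a) = -1/14;  first 5 digits = (1, 2, 2, 1, 0)

v_3(a) = 1 ≥ 1, so the series converges in ℤ_3 to 1/(1 − a) = 1/(1 − 15) = -1/14. Expand this rational in ℤ_3: compute digits iteratively via d_i = x_i mod 3, x_{i+1} = (x_i − d_i)/3. The first 5 digits are (1, 2, 2, 1, 0).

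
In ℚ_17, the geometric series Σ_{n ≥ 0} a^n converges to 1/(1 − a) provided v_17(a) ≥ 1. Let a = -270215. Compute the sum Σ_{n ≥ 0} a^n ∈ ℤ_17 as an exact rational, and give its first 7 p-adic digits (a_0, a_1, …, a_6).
Σ a^n = 1/(1 − a) = 1/270216;  first 7 digits = (1, 0, 0, 13, 13, 16, 15)

v_17(a) = 3 ≥ 1, so the series converges in ℤ_17 to 1/(1 − a) = 1/(1 − (-270215)) = 1/270216. Expand this rational in ℤ_17: compute digits iteratively via d_i = x_i mod 17, x_{i+1} = (x_i − d_i)/17. The first 7 digits are (1, 0, 0, 13, 13, 16, 15).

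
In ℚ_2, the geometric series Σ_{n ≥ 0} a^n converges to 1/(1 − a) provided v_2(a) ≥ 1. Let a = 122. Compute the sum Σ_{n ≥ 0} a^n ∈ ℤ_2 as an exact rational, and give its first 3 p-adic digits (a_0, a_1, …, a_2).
Σ a^n = 1/(1 − a) = -1/121;  first 3 digits = (1, 1, 1)

v_2(a) = 1 ≥ 1, so the series converges in ℤ_2 to 1/(1 − a) = 1/(1 − 122) = -1/121. Expand this rational in ℤ_2: compute digits iteratively via d_i = x_i mod 2, x_{i+1} = (x_i − d_i)/2. The first 3 digits are (1, 1, 1).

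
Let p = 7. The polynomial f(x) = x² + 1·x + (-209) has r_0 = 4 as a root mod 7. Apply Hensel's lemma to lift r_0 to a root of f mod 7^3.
r_2 = 319 (mod 343)

Hensel: r_{i+1} = r_i − f(r_i)·(f′(r_i))^{-1} mod 7^{i+2}, f′(x) = 2x + 1. Iterate:
  r_0 = 4 (mod 7)
  r_1 = 25 (mod 49)
  r_2 = 319 (mod 343)
Final: r = 319 satisfies f(r) ≡ 0 mod 7^3.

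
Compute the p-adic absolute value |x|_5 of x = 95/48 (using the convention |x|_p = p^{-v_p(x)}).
|95/48|_5 = 1/5

Step 1 — compute v_5(x) by factoring powers of 5 out of the numerator and denominator: v_5(95/48) = 1. Step 2 — apply |x|_p = p^{-v_p(x)} = 5^{-1} = 1/5.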